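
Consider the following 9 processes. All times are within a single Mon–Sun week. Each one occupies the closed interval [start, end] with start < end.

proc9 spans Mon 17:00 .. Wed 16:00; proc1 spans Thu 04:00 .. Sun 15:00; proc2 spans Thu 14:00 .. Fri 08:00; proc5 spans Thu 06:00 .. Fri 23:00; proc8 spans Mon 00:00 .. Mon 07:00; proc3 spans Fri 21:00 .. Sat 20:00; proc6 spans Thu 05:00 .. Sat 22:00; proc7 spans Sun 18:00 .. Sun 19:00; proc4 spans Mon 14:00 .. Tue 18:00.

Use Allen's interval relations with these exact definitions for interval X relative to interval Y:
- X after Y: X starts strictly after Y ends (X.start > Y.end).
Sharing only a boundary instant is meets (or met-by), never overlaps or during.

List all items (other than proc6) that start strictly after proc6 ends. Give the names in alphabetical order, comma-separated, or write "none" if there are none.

proc7

Target proc6 = [Thu 05:00, Sat 22:00].
proc1 [Thu 04:00, Sun 15:00] → contains → no.
proc2 [Thu 14:00, Fri 08:00] → during → no.
proc3 [Fri 21:00, Sat 20:00] → during → no.
proc4 [Mon 14:00, Tue 18:00] → before → no.
proc5 [Thu 06:00, Fri 23:00] → during → no.
proc7 [Sun 18:00, Sun 19:00] → after → yes.
proc8 [Mon 00:00, Mon 07:00] → before → no.
proc9 [Mon 17:00, Wed 16:00] → before → no.
Result: proc7.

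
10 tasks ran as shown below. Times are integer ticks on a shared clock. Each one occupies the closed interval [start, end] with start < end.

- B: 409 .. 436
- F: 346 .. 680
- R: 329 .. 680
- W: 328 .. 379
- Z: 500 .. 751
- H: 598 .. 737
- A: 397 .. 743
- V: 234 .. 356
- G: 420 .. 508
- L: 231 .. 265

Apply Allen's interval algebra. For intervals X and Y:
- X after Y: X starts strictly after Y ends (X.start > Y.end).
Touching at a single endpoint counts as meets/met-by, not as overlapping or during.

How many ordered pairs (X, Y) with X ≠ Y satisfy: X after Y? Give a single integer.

21

Checking all 90 ordered pairs for relation 'after'; matching pairs in alphabetical order:
(A, L): A after L ✓
(A, V): A after V ✓
(A, W): A after W ✓
(B, L): B after L ✓
(B, V): B after V ✓
(B, W): B after W ✓
(F, L): F after L ✓
(G, L): G after L ✓
(G, V): G after V ✓
(G, W): G after W ✓
(H, B): H after B ✓
(H, G): H after G ✓
(H, L): H after L ✓
(H, V): H after V ✓
(H, W): H after W ✓
(R, L): R after L ✓
(W, L): W after L ✓
(Z, B): Z after B ✓
(Z, L): Z after L ✓
(Z, V): Z after V ✓
(Z, W): Z after W ✓
Count: 21.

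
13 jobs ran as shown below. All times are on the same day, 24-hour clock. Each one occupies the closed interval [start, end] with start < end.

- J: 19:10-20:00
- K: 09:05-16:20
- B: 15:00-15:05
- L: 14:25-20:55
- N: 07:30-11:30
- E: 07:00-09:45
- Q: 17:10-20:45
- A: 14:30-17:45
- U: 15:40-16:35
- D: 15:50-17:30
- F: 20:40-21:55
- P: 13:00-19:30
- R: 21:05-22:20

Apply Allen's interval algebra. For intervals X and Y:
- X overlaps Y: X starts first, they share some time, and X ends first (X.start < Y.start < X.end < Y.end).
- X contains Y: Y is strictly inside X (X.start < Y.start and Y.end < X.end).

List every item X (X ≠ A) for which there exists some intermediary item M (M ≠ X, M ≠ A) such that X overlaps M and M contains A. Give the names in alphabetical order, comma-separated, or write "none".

Target A = [14:30, 17:45].
Intermediaries M with M contains A: L, P.
Via L — items with X overlaps L: K, P.
Via P — items with X overlaps P: K.
Union: K, P.

K, P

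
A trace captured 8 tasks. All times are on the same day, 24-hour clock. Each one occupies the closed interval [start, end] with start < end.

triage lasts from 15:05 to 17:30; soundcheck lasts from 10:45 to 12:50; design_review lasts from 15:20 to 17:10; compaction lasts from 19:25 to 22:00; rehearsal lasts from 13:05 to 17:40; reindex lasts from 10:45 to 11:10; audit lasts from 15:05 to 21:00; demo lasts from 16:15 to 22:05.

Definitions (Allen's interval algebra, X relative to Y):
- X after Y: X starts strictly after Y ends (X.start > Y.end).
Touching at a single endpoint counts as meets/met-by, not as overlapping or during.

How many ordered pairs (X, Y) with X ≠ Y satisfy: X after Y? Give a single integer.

Checking all 56 ordered pairs for relation 'after'; matching pairs in alphabetical order:
(audit, reindex): audit after reindex ✓
(audit, soundcheck): audit after soundcheck ✓
(compaction, design_review): compaction after design_review ✓
(compaction, rehearsal): compaction after rehearsal ✓
(compaction, reindex): compaction after reindex ✓
(compaction, soundcheck): compaction after soundcheck ✓
(compaction, triage): compaction after triage ✓
(demo, reindex): demo after reindex ✓
(demo, soundcheck): demo after soundcheck ✓
(design_review, reindex): design_review after reindex ✓
(design_review, soundcheck): design_review after soundcheck ✓
(rehearsal, reindex): rehearsal after reindex ✓
(rehearsal, soundcheck): rehearsal after soundcheck ✓
(triage, reindex): triage after reindex ✓
(triage, soundcheck): triage after soundcheck ✓
Count: 15.

15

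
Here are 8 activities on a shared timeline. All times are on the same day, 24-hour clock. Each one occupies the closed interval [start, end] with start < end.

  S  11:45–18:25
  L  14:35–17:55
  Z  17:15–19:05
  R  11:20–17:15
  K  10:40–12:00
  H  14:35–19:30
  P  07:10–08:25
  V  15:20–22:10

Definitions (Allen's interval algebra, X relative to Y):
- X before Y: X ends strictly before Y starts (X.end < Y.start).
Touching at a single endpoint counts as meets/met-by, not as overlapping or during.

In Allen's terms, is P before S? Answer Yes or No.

P = [07:10, 08:25], S = [11:45, 18:25].
Actual relation of P to S: before.
Asked whether 'before' holds → Yes.

Yes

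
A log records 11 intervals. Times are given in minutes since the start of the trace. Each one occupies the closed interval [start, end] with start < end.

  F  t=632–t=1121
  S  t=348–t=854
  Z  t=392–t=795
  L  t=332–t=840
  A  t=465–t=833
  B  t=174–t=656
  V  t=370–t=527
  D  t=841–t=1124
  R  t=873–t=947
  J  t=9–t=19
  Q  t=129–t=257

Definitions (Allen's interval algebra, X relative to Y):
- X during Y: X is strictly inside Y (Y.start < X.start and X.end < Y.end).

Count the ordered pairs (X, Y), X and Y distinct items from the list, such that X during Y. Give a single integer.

9

Checking all 110 ordered pairs for relation 'during'; matching pairs in alphabetical order:
(A, L): A during L ✓
(A, S): A during S ✓
(R, D): R during D ✓
(R, F): R during F ✓
(V, B): V during B ✓
(V, L): V during L ✓
(V, S): V during S ✓
(Z, L): Z during L ✓
(Z, S): Z during S ✓
Count: 9.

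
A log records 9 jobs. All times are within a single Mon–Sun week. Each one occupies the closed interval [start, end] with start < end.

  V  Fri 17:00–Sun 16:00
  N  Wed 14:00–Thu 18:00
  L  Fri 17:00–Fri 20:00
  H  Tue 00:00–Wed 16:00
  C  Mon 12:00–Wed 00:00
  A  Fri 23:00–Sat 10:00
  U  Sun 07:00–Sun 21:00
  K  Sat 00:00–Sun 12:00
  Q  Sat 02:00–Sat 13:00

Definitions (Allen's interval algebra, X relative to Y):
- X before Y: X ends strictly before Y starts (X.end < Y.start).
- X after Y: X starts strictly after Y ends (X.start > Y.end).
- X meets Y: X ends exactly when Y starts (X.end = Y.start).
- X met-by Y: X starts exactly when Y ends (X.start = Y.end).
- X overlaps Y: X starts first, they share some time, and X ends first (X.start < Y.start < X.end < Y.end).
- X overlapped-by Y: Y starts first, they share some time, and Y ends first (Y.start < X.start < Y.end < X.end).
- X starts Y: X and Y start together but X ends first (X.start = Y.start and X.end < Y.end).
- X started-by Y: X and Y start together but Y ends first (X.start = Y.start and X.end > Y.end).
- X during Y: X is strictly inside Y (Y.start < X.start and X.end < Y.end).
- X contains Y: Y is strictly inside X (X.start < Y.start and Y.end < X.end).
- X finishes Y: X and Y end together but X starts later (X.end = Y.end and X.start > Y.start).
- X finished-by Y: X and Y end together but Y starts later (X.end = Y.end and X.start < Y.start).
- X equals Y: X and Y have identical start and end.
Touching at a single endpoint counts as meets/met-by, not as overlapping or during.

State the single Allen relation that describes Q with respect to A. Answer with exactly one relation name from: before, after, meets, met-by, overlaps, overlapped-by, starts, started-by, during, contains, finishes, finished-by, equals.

Q = [Sat 02:00, Sat 13:00]; A = [Fri 23:00, Sat 10:00].
Compare endpoints: Q.start > A.start, Q.start < A.end, Q.end > A.start, Q.end > A.end.
That pattern is 'overlapped-by'.

overlapped-by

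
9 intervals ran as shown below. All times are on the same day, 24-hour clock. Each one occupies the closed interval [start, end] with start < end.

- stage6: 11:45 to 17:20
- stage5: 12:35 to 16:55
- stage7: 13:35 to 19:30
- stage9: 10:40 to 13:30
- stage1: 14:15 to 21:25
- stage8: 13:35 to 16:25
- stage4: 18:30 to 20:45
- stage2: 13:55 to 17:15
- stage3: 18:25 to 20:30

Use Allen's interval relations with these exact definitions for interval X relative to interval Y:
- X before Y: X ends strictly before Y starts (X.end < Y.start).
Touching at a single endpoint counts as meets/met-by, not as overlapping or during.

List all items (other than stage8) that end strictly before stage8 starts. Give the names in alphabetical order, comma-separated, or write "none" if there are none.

stage9

Target stage8 = [13:35, 16:25].
stage1 [14:15, 21:25] → overlapped-by → no.
stage2 [13:55, 17:15] → overlapped-by → no.
stage3 [18:25, 20:30] → after → no.
stage4 [18:30, 20:45] → after → no.
stage5 [12:35, 16:55] → contains → no.
stage6 [11:45, 17:20] → contains → no.
stage7 [13:35, 19:30] → started-by → no.
stage9 [10:40, 13:30] → before → yes.
Result: stage9.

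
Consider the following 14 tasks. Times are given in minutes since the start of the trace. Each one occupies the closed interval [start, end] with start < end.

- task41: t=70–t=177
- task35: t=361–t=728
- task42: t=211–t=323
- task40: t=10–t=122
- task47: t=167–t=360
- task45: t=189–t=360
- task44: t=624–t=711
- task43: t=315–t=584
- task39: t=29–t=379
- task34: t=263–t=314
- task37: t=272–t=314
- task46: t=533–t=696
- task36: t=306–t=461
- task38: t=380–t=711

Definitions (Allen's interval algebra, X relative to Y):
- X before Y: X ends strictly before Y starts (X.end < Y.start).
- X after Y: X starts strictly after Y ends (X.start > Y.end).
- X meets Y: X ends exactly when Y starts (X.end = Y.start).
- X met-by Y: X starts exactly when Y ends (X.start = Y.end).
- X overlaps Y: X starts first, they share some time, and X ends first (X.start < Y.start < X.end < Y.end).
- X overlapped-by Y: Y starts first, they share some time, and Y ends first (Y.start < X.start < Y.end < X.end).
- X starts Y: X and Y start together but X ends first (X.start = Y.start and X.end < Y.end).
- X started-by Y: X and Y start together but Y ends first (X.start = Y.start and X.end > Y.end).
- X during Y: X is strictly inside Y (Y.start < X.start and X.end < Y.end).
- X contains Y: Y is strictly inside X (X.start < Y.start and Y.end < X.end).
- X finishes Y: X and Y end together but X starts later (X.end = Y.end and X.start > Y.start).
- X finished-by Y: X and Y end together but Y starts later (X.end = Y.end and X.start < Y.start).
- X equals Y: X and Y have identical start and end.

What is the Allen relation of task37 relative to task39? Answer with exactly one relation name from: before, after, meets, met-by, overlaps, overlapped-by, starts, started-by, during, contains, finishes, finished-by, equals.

task37 = [t=272, t=314]; task39 = [t=29, t=379].
Compare endpoints: task37.start > task39.start, task37.start < task39.end, task37.end > task39.start, task37.end < task39.end.
That pattern is 'during'.

during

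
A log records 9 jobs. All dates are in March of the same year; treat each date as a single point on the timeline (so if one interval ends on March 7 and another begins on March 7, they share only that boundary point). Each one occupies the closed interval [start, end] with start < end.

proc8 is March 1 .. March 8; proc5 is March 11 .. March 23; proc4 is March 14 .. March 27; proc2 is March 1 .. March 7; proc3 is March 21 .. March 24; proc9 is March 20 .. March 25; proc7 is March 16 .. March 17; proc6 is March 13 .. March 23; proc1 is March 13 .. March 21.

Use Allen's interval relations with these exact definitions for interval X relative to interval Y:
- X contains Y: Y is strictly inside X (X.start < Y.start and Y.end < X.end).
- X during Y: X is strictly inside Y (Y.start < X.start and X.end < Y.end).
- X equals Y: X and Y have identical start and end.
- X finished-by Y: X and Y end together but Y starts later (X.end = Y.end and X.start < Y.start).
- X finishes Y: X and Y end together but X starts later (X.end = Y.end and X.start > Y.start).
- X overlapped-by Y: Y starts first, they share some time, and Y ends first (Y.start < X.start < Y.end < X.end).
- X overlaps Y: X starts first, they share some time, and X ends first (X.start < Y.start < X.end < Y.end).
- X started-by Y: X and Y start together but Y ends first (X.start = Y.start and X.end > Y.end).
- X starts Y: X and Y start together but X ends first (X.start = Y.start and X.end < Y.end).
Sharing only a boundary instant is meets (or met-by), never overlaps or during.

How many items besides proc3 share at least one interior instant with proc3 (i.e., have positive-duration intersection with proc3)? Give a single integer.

4

Target proc3 = [March 21, March 24].
proc1 [March 13, March 21] → meets → no.
proc2 [March 1, March 7] → before → no.
proc4 [March 14, March 27] → contains → counts.
proc5 [March 11, March 23] → overlaps → counts.
proc6 [March 13, March 23] → overlaps → counts.
proc7 [March 16, March 17] → before → no.
proc8 [March 1, March 8] → before → no.
proc9 [March 20, March 25] → contains → counts.
Total: 4.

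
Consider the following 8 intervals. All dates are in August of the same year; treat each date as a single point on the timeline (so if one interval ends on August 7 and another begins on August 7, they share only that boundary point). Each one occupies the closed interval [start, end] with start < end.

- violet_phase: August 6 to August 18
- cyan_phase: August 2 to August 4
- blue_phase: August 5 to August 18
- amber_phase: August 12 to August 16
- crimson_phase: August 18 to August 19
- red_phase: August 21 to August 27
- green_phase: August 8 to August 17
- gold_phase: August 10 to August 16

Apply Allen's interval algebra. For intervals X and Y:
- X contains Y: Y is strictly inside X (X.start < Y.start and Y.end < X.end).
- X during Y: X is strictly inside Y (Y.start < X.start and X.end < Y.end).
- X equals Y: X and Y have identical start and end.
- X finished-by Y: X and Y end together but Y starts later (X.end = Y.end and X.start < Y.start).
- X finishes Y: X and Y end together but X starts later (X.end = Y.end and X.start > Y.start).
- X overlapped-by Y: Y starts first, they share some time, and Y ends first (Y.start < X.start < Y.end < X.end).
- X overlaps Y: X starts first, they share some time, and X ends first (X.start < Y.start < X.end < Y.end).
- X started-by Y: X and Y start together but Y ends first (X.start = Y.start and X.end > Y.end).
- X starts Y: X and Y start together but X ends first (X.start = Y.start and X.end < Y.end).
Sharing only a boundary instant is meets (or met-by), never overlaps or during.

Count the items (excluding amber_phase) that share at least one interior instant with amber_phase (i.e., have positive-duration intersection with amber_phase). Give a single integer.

4

Target amber_phase = [August 12, August 16].
blue_phase [August 5, August 18] → contains → counts.
crimson_phase [August 18, August 19] → after → no.
cyan_phase [August 2, August 4] → before → no.
gold_phase [August 10, August 16] → finished-by → counts.
green_phase [August 8, August 17] → contains → counts.
red_phase [August 21, August 27] → after → no.
violet_phase [August 6, August 18] → contains → counts.
Total: 4.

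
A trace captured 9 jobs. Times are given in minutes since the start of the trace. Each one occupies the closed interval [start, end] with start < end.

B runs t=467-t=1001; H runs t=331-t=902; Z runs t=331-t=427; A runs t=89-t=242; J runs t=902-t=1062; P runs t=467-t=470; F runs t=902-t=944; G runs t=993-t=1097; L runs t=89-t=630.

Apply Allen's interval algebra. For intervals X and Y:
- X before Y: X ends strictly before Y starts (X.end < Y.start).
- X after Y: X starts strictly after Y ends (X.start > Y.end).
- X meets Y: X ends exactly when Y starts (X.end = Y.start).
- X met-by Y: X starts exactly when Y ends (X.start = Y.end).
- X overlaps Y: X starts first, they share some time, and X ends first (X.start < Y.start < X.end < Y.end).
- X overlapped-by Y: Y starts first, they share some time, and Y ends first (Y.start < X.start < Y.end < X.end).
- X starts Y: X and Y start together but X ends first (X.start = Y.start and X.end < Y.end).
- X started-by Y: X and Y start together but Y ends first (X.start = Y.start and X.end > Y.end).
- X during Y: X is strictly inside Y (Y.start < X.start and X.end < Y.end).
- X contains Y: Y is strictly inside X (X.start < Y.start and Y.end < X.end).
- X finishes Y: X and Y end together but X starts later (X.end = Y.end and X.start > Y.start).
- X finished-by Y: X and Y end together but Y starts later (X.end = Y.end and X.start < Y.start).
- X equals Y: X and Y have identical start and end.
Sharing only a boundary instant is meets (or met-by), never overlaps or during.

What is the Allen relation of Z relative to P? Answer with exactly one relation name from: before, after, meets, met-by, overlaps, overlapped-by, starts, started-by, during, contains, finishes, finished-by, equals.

Z = [t=331, t=427]; P = [t=467, t=470].
Compare endpoints: Z.start < P.start, Z.start < P.end, Z.end < P.start, Z.end < P.end.
That pattern is 'before'.

before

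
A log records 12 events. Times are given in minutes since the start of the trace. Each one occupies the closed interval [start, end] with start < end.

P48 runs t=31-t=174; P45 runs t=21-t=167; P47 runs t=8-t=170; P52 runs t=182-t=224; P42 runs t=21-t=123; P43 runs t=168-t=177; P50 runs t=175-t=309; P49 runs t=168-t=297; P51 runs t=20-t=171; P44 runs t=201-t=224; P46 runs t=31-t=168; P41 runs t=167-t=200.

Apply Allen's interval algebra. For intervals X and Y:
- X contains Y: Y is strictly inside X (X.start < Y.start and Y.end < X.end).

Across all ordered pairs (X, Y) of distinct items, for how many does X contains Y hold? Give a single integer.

Checking all 132 ordered pairs for relation 'contains'; matching pairs in alphabetical order:
(P41, P43): P41 contains P43 ✓
(P47, P42): P47 contains P42 ✓
(P47, P45): P47 contains P45 ✓
(P47, P46): P47 contains P46 ✓
(P49, P44): P49 contains P44 ✓
(P49, P52): P49 contains P52 ✓
(P50, P44): P50 contains P44 ✓
(P50, P52): P50 contains P52 ✓
(P51, P42): P51 contains P42 ✓
(P51, P45): P51 contains P45 ✓
(P51, P46): P51 contains P46 ✓
Count: 11.

11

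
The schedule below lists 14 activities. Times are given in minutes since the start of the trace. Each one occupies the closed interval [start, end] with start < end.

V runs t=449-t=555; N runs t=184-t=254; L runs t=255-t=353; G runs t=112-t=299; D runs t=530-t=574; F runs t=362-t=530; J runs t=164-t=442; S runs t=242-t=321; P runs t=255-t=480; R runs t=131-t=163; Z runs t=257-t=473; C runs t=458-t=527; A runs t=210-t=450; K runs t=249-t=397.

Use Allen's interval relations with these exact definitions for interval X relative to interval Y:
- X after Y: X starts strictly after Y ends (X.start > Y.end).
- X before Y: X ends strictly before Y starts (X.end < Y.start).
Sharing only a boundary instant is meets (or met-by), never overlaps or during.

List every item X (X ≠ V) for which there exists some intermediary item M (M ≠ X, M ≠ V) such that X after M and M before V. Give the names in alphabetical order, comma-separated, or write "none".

Target V = [t=449, t=555].
Intermediaries M with M before V: G, J, K, L, N, R, S.
Via G — items with X after G: C, D, F.
Via J — items with X after J: C, D.
Via K — items with X after K: C, D.
Via L — items with X after L: C, D, F.
Via N — items with X after N: C, D, F, L, P, Z.
Via R — items with X after R: A, C, D, F, J, K, L, N, P, S, Z.
Via S — items with X after S: C, D, F.
Union: A, C, D, F, J, K, L, N, P, S, Z.

A, C, D, F, J, K, L, N, P, S, Z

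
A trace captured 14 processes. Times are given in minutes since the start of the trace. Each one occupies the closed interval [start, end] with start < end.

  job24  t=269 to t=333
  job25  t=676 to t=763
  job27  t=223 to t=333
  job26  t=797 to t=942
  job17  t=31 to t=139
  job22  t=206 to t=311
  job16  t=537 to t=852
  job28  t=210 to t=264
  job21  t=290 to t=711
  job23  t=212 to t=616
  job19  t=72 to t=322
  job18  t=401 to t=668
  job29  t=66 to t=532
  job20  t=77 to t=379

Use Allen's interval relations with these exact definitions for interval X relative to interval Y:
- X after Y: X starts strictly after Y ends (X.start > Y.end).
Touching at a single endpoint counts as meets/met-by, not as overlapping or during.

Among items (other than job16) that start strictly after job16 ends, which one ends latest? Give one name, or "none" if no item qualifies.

Target job16 = [t=537, t=852].
job17 [t=31, t=139] → before → excluded.
job18 [t=401, t=668] → overlaps → excluded.
job19 [t=72, t=322] → before → excluded.
job20 [t=77, t=379] → before → excluded.
job21 [t=290, t=711] → overlaps → excluded.
job22 [t=206, t=311] → before → excluded.
job23 [t=212, t=616] → overlaps → excluded.
job24 [t=269, t=333] → before → excluded.
job25 [t=676, t=763] → during → excluded.
job26 [t=797, t=942] → overlapped-by → excluded.
job27 [t=223, t=333] → before → excluded.
job28 [t=210, t=264] → before → excluded.
job29 [t=66, t=532] → before → excluded.
No candidates → none.

none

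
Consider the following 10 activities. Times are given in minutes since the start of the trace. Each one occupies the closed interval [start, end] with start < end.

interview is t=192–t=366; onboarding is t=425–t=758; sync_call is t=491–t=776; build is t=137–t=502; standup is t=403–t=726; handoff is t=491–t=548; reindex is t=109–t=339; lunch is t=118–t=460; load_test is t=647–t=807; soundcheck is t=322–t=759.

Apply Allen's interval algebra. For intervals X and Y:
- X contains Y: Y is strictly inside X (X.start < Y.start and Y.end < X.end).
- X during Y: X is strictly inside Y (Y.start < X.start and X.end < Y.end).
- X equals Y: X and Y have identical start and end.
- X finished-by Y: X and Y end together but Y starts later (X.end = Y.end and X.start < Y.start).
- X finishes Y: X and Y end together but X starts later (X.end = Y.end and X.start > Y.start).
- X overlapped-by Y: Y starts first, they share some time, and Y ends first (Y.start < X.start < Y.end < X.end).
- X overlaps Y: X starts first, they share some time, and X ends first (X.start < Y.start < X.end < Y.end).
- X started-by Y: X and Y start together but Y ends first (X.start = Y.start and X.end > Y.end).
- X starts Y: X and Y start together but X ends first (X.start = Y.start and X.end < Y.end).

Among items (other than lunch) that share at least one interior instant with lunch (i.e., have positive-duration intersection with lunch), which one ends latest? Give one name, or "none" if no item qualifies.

soundcheck

Target lunch = [t=118, t=460].
build [t=137, t=502] → overlapped-by → candidate.
handoff [t=491, t=548] → after → excluded.
interview [t=192, t=366] → during → candidate.
load_test [t=647, t=807] → after → excluded.
onboarding [t=425, t=758] → overlapped-by → candidate.
reindex [t=109, t=339] → overlaps → candidate.
soundcheck [t=322, t=759] → overlapped-by → candidate.
standup [t=403, t=726] → overlapped-by → candidate.
sync_call [t=491, t=776] → after → excluded.
Among candidates, latest end is t=759 → soundcheck.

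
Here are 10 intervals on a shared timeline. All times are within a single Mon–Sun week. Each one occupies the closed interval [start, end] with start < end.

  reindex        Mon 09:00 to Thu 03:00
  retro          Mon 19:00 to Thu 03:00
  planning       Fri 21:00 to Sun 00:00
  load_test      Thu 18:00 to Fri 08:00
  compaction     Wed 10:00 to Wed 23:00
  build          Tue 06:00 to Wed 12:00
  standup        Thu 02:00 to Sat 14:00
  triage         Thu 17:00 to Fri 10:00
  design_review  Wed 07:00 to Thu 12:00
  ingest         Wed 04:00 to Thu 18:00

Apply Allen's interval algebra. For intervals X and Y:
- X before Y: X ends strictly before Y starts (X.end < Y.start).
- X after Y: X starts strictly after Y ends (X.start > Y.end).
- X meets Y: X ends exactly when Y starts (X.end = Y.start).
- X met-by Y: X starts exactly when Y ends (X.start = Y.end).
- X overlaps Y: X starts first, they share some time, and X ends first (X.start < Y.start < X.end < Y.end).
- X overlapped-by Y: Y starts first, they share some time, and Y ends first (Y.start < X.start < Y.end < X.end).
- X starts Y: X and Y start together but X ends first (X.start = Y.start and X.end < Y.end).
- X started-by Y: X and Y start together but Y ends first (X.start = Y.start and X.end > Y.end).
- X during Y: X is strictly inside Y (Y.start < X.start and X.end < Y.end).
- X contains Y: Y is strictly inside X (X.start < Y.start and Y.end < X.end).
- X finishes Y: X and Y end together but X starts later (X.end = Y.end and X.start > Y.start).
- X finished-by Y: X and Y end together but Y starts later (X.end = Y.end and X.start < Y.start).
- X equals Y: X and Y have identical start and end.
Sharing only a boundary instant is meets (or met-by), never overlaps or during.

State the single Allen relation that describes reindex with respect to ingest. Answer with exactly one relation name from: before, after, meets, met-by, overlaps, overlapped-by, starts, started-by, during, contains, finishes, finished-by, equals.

overlaps

reindex = [Mon 09:00, Thu 03:00]; ingest = [Wed 04:00, Thu 18:00].
Compare endpoints: reindex.start < ingest.start, reindex.start < ingest.end, reindex.end > ingest.start, reindex.end < ingest.end.
That pattern is 'overlaps'.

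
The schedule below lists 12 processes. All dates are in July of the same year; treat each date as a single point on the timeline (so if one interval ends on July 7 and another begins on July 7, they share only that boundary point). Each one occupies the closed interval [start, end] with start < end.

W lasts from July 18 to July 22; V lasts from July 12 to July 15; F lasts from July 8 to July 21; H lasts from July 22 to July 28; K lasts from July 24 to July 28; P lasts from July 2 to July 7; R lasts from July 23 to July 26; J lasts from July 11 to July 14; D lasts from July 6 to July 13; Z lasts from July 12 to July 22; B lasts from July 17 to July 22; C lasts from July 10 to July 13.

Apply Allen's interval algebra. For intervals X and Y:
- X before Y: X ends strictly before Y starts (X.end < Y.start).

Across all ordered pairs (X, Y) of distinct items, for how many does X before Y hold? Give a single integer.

39

Checking all 132 ordered pairs for relation 'before'; matching pairs in alphabetical order:
(B, K): B before K ✓
(B, R): B before R ✓
(C, B): C before B ✓
(C, H): C before H ✓
(C, K): C before K ✓
(C, R): C before R ✓
(C, W): C before W ✓
(D, B): D before B ✓
(D, H): D before H ✓
(D, K): D before K ✓
(D, R): D before R ✓
(D, W): D before W ✓
(F, H): F before H ✓
(F, K): F before K ✓
(F, R): F before R ✓
(J, B): J before B ✓
(J, H): J before H ✓
(J, K): J before K ✓
(J, R): J before R ✓
(J, W): J before W ✓
(P, B): P before B ✓
(P, C): P before C ✓
(P, F): P before F ✓
(P, H): P before H ✓
... plus 15 further pairs not listed.
Count: 39.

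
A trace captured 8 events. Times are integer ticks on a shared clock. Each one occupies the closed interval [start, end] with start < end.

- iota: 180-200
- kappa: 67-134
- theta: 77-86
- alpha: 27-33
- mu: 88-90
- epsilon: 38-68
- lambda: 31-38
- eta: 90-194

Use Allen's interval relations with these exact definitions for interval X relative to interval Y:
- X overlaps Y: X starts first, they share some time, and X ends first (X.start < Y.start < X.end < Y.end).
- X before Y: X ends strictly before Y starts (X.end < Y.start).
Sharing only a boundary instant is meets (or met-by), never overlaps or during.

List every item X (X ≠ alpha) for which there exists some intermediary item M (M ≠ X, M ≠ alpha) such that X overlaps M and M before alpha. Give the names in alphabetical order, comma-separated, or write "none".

none

Target alpha = [27, 33].
Intermediaries M with M before alpha: none.
Union: none.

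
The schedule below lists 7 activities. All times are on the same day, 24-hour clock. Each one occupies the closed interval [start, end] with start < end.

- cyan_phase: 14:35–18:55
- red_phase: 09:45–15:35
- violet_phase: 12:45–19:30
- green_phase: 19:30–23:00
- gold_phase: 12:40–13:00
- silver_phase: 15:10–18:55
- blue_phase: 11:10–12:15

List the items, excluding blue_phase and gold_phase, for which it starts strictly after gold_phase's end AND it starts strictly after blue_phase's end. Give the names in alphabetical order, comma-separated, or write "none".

cyan_phase, green_phase, silver_phase

Conditions: its start is strictly after gold_phase's end (X.start > 13:00) AND its start is strictly after blue_phase's end (X.start > 12:15).
cyan_phase: start 14:35 > 13:00? ✓; start 14:35 > 12:15? ✓ → yes.
green_phase: start 19:30 > 13:00? ✓; start 19:30 > 12:15? ✓ → yes.
red_phase: start 09:45 > 13:00? ✗; start 09:45 > 12:15? ✗ → no.
silver_phase: start 15:10 > 13:00? ✓; start 15:10 > 12:15? ✓ → yes.
violet_phase: start 12:45 > 13:00? ✗; start 12:45 > 12:15? ✓ → no.
Result: cyan_phase, green_phase, silver_phase.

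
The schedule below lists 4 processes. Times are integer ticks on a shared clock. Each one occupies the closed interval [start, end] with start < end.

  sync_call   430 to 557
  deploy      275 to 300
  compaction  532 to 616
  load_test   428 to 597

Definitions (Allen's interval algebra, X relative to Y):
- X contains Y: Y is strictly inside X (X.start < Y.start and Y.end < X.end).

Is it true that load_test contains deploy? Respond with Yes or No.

No

load_test = [428, 597], deploy = [275, 300].
Actual relation of load_test to deploy: after.
Asked whether 'contains' holds → No.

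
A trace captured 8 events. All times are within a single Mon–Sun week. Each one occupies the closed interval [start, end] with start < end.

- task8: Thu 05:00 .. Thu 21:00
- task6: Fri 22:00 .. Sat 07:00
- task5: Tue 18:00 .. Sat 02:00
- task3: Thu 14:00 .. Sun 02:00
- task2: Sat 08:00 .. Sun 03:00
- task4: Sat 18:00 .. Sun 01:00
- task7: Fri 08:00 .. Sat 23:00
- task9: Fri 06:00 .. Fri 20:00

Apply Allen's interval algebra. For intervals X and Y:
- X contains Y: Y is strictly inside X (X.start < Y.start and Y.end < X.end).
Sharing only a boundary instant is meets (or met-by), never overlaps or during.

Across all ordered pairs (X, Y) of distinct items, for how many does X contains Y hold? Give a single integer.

8

Checking all 56 ordered pairs for relation 'contains'; matching pairs in alphabetical order:
(task2, task4): task2 contains task4 ✓
(task3, task4): task3 contains task4 ✓
(task3, task6): task3 contains task6 ✓
(task3, task7): task3 contains task7 ✓
(task3, task9): task3 contains task9 ✓
(task5, task8): task5 contains task8 ✓
(task5, task9): task5 contains task9 ✓
(task7, task6): task7 contains task6 ✓
Count: 8.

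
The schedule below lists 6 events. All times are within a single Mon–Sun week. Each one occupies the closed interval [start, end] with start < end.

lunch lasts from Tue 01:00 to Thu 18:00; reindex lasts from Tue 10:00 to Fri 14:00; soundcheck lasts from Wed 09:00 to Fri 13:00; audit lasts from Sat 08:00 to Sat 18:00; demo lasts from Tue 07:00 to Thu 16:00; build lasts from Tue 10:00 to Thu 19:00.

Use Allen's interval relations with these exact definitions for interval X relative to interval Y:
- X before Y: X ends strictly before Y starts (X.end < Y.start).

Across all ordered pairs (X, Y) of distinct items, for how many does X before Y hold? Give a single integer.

5

Checking all 30 ordered pairs for relation 'before'; matching pairs in alphabetical order:
(build, audit): build before audit ✓
(demo, audit): demo before audit ✓
(lunch, audit): lunch before audit ✓
(reindex, audit): reindex before audit ✓
(soundcheck, audit): soundcheck before audit ✓
Count: 5.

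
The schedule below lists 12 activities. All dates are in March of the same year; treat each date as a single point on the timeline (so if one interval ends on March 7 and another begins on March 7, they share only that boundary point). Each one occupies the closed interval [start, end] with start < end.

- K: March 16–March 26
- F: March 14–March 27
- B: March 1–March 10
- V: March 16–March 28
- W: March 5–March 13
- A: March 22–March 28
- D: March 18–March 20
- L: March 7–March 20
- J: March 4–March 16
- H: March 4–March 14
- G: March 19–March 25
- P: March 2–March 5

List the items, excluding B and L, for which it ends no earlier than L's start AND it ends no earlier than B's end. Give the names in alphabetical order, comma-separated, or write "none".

A, D, F, G, H, J, K, V, W

Conditions: its end is no earlier than L's start (X.end >= March 7) AND its end is no earlier than B's end (X.end >= March 10).
A: end March 28 >= March 7? ✓; end March 28 >= March 10? ✓ → yes.
D: end March 20 >= March 7? ✓; end March 20 >= March 10? ✓ → yes.
F: end March 27 >= March 7? ✓; end March 27 >= March 10? ✓ → yes.
G: end March 25 >= March 7? ✓; end March 25 >= March 10? ✓ → yes.
H: end March 14 >= March 7? ✓; end March 14 >= March 10? ✓ → yes.
J: end March 16 >= March 7? ✓; end March 16 >= March 10? ✓ → yes.
K: end March 26 >= March 7? ✓; end March 26 >= March 10? ✓ → yes.
P: end March 5 >= March 7? ✗; end March 5 >= March 10? ✗ → no.
V: end March 28 >= March 7? ✓; end March 28 >= March 10? ✓ → yes.
W: end March 13 >= March 7? ✓; end March 13 >= March 10? ✓ → yes.
Result: A, D, F, G, H, J, K, V, W.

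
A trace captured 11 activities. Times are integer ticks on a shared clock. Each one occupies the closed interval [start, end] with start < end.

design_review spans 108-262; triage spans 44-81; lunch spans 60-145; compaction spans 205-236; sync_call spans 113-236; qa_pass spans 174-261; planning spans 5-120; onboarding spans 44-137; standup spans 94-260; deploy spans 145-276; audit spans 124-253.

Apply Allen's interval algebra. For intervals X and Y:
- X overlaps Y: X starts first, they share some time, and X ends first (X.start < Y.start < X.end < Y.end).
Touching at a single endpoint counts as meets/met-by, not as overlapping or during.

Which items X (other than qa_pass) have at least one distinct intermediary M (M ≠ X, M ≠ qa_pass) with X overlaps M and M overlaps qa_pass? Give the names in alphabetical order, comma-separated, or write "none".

lunch, onboarding, planning, sync_call

Target qa_pass = [174, 261].
Intermediaries M with M overlaps qa_pass: audit, standup, sync_call.
Via audit — items with X overlaps audit: lunch, onboarding, sync_call.
Via standup — items with X overlaps standup: lunch, onboarding, planning.
Via sync_call — items with X overlaps sync_call: lunch, onboarding, planning.
Union: lunch, onboarding, planning, sync_call.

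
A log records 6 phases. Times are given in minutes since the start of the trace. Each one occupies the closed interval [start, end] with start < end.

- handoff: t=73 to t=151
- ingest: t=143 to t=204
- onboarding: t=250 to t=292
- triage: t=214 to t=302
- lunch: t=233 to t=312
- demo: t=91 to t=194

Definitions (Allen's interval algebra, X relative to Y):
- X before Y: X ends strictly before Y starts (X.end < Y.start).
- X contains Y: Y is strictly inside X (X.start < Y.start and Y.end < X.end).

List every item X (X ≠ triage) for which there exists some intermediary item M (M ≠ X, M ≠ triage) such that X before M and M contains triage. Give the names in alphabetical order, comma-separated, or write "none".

Target triage = [t=214, t=302].
Intermediaries M with M contains triage: none.
Union: none.

none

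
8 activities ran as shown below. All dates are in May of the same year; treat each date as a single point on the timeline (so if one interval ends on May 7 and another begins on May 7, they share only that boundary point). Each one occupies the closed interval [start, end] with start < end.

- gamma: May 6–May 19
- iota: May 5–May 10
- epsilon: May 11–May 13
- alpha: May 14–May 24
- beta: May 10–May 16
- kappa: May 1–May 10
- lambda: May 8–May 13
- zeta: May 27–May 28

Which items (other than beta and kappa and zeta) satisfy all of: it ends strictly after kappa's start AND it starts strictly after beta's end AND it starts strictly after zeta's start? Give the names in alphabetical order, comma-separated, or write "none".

none

Conditions: its end is strictly after kappa's start (X.end > May 1) AND its start is strictly after beta's end (X.start > May 16) AND its start is strictly after zeta's start (X.start > May 27).
alpha: end May 24 > May 1? ✓; start May 14 > May 16? ✗; start May 14 > May 27? ✗ → no.
epsilon: end May 13 > May 1? ✓; start May 11 > May 16? ✗; start May 11 > May 27? ✗ → no.
gamma: end May 19 > May 1? ✓; start May 6 > May 16? ✗; start May 6 > May 27? ✗ → no.
iota: end May 10 > May 1? ✓; start May 5 > May 16? ✗; start May 5 > May 27? ✗ → no.
lambda: end May 13 > May 1? ✓; start May 8 > May 16? ✗; start May 8 > May 27? ✗ → no.
Result: none.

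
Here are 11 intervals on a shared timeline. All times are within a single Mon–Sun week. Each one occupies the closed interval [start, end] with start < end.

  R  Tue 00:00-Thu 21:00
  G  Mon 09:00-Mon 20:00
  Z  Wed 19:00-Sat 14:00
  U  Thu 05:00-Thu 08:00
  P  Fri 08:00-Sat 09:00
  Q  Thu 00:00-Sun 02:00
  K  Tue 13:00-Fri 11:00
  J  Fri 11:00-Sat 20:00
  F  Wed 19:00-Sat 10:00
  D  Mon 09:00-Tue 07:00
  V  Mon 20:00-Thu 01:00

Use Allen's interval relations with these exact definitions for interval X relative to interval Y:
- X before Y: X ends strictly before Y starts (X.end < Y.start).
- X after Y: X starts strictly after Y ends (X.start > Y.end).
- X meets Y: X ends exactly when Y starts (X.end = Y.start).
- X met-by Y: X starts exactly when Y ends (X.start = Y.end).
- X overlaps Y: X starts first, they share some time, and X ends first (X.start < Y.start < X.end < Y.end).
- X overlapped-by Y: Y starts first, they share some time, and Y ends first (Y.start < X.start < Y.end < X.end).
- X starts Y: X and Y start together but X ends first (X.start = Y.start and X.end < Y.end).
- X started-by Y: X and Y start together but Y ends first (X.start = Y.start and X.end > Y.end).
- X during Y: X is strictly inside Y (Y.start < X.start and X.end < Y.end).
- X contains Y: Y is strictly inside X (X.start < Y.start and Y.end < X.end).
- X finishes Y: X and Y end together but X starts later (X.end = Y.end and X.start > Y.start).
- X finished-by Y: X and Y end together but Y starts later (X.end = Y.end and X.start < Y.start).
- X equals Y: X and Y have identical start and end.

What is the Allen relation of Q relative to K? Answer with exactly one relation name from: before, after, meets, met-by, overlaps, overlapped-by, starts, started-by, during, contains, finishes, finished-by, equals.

Q = [Thu 00:00, Sun 02:00]; K = [Tue 13:00, Fri 11:00].
Compare endpoints: Q.start > K.start, Q.start < K.end, Q.end > K.start, Q.end > K.end.
That pattern is 'overlapped-by'.

overlapped-by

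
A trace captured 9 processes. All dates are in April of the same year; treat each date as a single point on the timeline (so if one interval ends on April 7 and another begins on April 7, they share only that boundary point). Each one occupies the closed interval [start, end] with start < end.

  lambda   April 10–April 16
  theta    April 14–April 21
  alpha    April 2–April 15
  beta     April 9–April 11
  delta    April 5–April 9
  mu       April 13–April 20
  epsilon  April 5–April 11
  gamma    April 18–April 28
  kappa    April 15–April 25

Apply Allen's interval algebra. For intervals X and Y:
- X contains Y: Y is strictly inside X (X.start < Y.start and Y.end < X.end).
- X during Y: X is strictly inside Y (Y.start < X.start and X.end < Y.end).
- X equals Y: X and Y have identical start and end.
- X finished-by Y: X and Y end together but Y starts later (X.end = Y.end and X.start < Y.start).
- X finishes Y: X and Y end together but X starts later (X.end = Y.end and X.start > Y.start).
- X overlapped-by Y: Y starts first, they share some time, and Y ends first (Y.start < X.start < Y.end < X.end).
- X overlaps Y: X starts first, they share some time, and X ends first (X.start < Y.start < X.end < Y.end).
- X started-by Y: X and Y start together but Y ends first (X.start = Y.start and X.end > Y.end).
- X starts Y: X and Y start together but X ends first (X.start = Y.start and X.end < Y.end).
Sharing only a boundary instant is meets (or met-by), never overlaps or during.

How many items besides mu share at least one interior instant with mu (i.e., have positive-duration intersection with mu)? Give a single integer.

5

Target mu = [April 13, April 20].
alpha [April 2, April 15] → overlaps → counts.
beta [April 9, April 11] → before → no.
delta [April 5, April 9] → before → no.
epsilon [April 5, April 11] → before → no.
gamma [April 18, April 28] → overlapped-by → counts.
kappa [April 15, April 25] → overlapped-by → counts.
lambda [April 10, April 16] → overlaps → counts.
theta [April 14, April 21] → overlapped-by → counts.
Total: 5.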